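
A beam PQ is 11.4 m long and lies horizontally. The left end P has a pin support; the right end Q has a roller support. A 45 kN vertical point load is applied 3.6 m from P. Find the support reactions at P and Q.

P_x = 0, P_y = 30.79 kN, Q_y = 14.21 kN

Taking moments about P: Q_y·11.4 − 45·3.6 = 0 → Q_y = 162/11.4 = 14.2105 ≈ 14.21 kN.
ΣF_y = 0: P_y + 14.2105 − 45 = 0 → P_y = 30.79 kN.
ΣF_x = 0: no horizontal applied forces, so P_x = 0.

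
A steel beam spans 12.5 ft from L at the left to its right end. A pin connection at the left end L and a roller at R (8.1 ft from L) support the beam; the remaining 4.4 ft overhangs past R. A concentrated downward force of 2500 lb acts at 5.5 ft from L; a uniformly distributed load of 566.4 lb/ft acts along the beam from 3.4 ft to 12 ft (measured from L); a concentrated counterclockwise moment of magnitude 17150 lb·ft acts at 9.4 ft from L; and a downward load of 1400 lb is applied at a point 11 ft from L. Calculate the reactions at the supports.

Resultant of the distributed load: 566.4 × 8.6 = 4871.04 lb at 7.7 ft from L.
Moments about L: R_y·8.1 − 2500·5.5 − (566.4·8.6)·7.7 + 17150 − 1400·11 = 0 → R_y = 49507.008/8.1 = 6111.98 ≈ 6112 lb.
ΣF_y = 0: L_y + 6111.98 − 2500 − 566.4·8.6 − 1400 = 0 → L_y = 2659 lb.
ΣF_x = 0: no horizontal applied forces, so L_x = 0.

L_x = 0, L_y = 2659 lb, R_y = 6112 lb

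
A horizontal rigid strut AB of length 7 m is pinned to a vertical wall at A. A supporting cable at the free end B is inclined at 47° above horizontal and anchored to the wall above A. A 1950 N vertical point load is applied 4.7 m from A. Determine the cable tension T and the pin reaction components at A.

T = 1790 N, A_x = 1221 N, A_y = 640.7 N

ΣM about A: T·sin47°·7 − 1950·4.7 = 0 → T = 9165/(7·0.731354) = 1790.22 ≈ 1790 N.
ΣF_x = 0: A_x − T·cos47° = 0 → A_x = 1790.22 × 0.681998 = 1221 N.
ΣF_y = 0: A_y + T·sin47° − 1950 = 0 → A_y = 1950 − 1790.22 × 0.731354 = 640.7 N.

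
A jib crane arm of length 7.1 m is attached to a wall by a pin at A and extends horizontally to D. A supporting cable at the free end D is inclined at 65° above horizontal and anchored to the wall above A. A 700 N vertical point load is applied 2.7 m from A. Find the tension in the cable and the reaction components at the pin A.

T = 293.7 N, A_x = 124.1 N, A_y = 433.8 N

ΣM about A: T·sin65°·7.1 − 700·2.7 = 0 → T = 1890/(7.1·0.906308) = 293.716 ≈ 293.7 N.
ΣF_x = 0: A_x − T·cos65° = 0 → A_x = 293.716 × 0.422618 = 124.1 N.
ΣF_y = 0: A_y + T·sin65° − 700 = 0 → A_y = 700 − 293.716 × 0.906308 = 433.8 N.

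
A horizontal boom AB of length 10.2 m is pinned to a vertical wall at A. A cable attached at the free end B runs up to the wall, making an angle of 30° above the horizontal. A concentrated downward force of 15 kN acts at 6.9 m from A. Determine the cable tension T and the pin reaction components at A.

T = 20.29 kN, A_x = 17.58 kN, A_y = 4.853 kN

ΣM about A: T·sin30°·10.2 − 15·6.9 = 0 → T = 103.5/(10.2·0.5) = 20.2941 ≈ 20.29 kN.
ΣF_x = 0: A_x − T·cos30° = 0 → A_x = 20.2941 × 0.866025 = 17.58 kN.
ΣF_y = 0: A_y + T·sin30° − 15 = 0 → A_y = 15 − 20.2941 × 0.5 = 4.853 kN.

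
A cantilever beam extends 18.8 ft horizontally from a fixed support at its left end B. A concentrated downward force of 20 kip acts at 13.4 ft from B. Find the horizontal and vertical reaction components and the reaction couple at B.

B_x = 0, B_y = 20.00 kip, M_B = 268.0 kip·ft

ΣF_x = 0: B_x = 0.
ΣF_y = 0: B_y − 20 = 0 → B_y = 20.00 kip.
ΣM about B: M_B − 20·13.4 = 0 → M_B = 268.0 kip·ft.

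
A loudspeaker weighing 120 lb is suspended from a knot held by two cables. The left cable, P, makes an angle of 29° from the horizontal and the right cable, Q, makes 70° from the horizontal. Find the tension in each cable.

ΣF_x = 0: −T_P·cos29° + T_Q·cos70° = 0 → T_Q = 2.55722·T_P.
ΣF_y = 0: T_P·sin29° + T_Q·sin70° = 120.
Substitute: T_P·(0.48481 + 2.55722·0.939693) = 120 → T_P = 41.554 ≈ 41.55 lb.
Then T_Q = 2.55722 × 41.554 = 106.3 lb.

T_P = 41.55 lb, T_Q = 106.3 lb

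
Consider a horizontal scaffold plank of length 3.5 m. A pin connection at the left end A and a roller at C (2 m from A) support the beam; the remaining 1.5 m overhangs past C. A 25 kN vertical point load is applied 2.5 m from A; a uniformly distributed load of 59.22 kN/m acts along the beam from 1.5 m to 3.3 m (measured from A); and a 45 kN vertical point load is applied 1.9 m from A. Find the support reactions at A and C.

A_x = 0, A_y = -25.32 kN, C_y = 201.9 kN

Resultant of the distributed load: 59.22 × 1.8 = 106.596 kN at 2.4 m from A.
ΣM about A: C_y·2 − 25·2.5 − (59.22·1.8)·2.4 − 45·1.9 = 0 → C_y = 403.8304/2 = 201.915 ≈ 201.9 kN.
ΣF_y = 0: A_y + 201.915 − 25 − 59.22·1.8 − 45 = 0 → A_y = -25.32 kN.
ΣF_x = 0: no horizontal applied forces, so A_x = 0.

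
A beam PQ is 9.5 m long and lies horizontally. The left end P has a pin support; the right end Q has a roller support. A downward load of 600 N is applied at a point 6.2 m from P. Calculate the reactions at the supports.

P_x = 0, P_y = 208.4 N, Q_y = 391.6 N

Taking moments about P: Q_y·9.5 − 600·6.2 = 0 → Q_y = 3720/9.5 = 391.579 ≈ 391.6 N.
ΣF_y = 0: P_y + 391.579 − 600 = 0 → P_y = 208.4 N.
ΣF_x = 0: no horizontal applied forces, so P_x = 0.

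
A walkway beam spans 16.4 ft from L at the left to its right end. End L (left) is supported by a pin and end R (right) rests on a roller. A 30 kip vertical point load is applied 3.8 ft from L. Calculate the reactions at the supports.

Taking moments about L: R_y·16.4 − 30·3.8 = 0 → R_y = 114/16.4 = 6.95122 ≈ 6.951 kip.
ΣF_y = 0: L_y + 6.95122 − 30 = 0 → L_y = 23.05 kip.
ΣF_x = 0: no horizontal applied forces, so L_x = 0.

L_x = 0, L_y = 23.05 kip, R_y = 6.951 kip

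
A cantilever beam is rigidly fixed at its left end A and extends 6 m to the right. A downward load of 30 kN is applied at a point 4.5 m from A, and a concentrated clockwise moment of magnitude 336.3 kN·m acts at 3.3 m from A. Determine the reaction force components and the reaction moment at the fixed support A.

ΣF_x = 0: A_x = 0.
ΣF_y = 0: A_y − 30 = 0 → A_y = 30.00 kN.
ΣM about A: M_A − 30·4.5 − 336.3 = 0 → M_A = 471.3 kN·m.

A_x = 0, A_y = 30.00 kN, M_A = 471.3 kN·m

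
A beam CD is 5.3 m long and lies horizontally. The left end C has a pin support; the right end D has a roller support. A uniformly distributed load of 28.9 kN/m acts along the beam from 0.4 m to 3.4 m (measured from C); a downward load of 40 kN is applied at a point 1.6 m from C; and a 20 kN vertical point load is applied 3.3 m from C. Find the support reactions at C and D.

Resultant of the distributed load: 28.9 × 3 = 86.7 kN at 1.9 m from C.
Taking moments about C: D_y·5.3 − (28.9·3)·1.9 − 40·1.6 − 20·3.3 = 0 → D_y = 294.73/5.3 = 55.6094 ≈ 55.61 kN.
ΣF_y = 0: C_y + 55.6094 − 28.9·3 − 40 − 20 = 0 → C_y = 91.09 kN.
ΣF_x = 0: no horizontal applied forces, so C_x = 0.

C_x = 0, C_y = 91.09 kN, D_y = 55.61 kN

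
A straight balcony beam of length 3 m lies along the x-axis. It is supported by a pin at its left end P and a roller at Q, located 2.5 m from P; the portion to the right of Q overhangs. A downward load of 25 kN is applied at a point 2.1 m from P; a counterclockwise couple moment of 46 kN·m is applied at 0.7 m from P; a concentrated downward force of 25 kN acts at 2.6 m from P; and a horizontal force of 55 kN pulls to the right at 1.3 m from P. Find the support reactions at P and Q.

ΣM about P: Q_y·2.5 − 25·2.1 + 46 − 25·2.6 = 0 → Q_y = 71.5/2.5 = 28.60 kN.
ΣF_y = 0: P_y + 28.6 − 25 − 25 = 0 → P_y = 21.40 kN.
ΣF_x = 0: P_x + 55 = 0 → P_x = -55.00 kN.

P_x = -55.00 kN, P_y = 21.40 kN, Q_y = 28.60 kN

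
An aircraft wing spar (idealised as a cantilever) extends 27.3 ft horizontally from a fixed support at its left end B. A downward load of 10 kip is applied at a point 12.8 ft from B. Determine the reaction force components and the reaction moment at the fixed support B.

ΣF_x = 0: B_x = 0.
ΣF_y = 0: B_y − 10 = 0 → B_y = 10.00 kip.
ΣM about B: M_B − 10·12.8 = 0 → M_B = 128.0 kip·ft.

B_x = 0, B_y = 10.00 kip, M_B = 128.0 kip·ft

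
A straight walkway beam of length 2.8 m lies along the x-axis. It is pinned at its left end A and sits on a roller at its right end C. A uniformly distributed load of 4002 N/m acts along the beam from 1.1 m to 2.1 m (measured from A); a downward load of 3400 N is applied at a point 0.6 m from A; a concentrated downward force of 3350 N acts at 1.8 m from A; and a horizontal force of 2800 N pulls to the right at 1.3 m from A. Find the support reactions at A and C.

Resultant of the distributed load: 4002 × 1 = 4002 N at 1.6 m from A.
ΣM about A: C_y·2.8 − (4002·1)·1.6 − 3400·0.6 − 3350·1.8 = 0 → C_y = 14473.2/2.8 = 5169 N.
ΣF_y = 0: A_y + 5169 − 4002·1 − 3400 − 3350 = 0 → A_y = 5583 N.
ΣF_x = 0: A_x + 2800 = 0 → A_x = -2800 N.

A_x = -2800 N, A_y = 5583 N, C_y = 5169 N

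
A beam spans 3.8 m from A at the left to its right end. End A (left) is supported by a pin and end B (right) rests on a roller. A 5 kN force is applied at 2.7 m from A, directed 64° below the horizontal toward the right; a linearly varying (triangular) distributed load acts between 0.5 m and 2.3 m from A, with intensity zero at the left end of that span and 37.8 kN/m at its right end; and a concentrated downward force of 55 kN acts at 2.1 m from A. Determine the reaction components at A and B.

A_x = -2.192 kN, A_y = 44.71 kN, B_y = 48.81 kN

Resultant of the triangular load: ½ × 37.8 × 1.8 = 34.02 kN, acting at 1.7 m from A (one-third of the span from the peak).
ΣM about A: B_y·3.8 − 5·sin64°·2.7 − (½·37.8·1.8)·1.7 − 55·2.1 = 0 → B_y = 185.468/3.8 = 48.8074 ≈ 48.81 kN.
ΣF_y = 0: A_y + 48.8074 − 5·sin64° − ½·37.8·1.8 − 55 = 0 → A_y = 44.71 kN.
ΣF_x = 0: A_x + 5·cos64° = 0 → A_x = -2.192 kN.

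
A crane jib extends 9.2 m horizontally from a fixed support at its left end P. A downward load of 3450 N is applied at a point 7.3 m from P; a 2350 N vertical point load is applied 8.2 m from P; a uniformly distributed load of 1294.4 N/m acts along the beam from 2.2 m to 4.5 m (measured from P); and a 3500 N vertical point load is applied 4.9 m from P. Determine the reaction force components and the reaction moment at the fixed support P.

Resultant of the distributed load: 1294.4 × 2.3 = 2977.12 N at 3.35 m from P.
ΣF_x = 0: P_x = 0.
ΣF_y = 0: P_y − 3450 − 2350 − 1294.4·2.3 − 3500 = 0 → P_y = 12280 N.
ΣM about P: M_P − 3450·7.3 − 2350·8.2 − (1294.4·2.3)·3.35 − 3500·4.9 = 0 → M_P = 71580 N·m.

P_x = 0, P_y = 12280 N, M_P = 71580 N·m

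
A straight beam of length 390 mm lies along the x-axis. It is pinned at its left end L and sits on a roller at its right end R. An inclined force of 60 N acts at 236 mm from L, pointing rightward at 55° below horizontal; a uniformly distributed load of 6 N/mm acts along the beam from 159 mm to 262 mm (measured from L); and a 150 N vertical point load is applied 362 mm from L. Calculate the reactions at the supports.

Resultant of the distributed load: 6 × 103 = 618 N at 210.5 mm from L.
Taking moments about L: R_y·390 − 60·sin55°·236 − (6·103)·210.5 − 150·362 = 0 → R_y = 195988/390 = 502.533 ≈ 502.5 N.
ΣF_y = 0: L_y + 502.533 − 60·sin55° − 6·103 − 150 = 0 → L_y = 314.6 N.
ΣF_x = 0: L_x + 60·cos55° = 0 → L_x = -34.41 N.

L_x = -34.41 N, L_y = 314.6 N, R_y = 502.5 N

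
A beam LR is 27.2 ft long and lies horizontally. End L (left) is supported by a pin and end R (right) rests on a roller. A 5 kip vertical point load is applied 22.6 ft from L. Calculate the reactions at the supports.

L_x = 0, L_y = 0.8456 kip, R_y = 4.154 kip

Moments about L: R_y·27.2 − 5·22.6 = 0 → R_y = 113/27.2 = 4.15441 ≈ 4.154 kip.
ΣF_y = 0: L_y + 4.15441 − 5 = 0 → L_y = 0.8456 kip.
ΣF_x = 0: no horizontal applied forces, so L_x = 0.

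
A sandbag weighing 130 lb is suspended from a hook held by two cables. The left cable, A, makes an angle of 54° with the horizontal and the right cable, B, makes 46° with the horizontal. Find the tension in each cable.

ΣF_x = 0: −T_A·cos54° + T_B·cos46° = 0 → T_B = 0.84615·T_A.
ΣF_y = 0: T_A·sin54° + T_B·sin46° = 130.
Substitute: T_A·(0.809017 + 0.84615·0.71934) = 130 → T_A = 91.6987 ≈ 91.70 lb.
Then T_B = 0.84615 × 91.6987 = 77.59 lb.

T_A = 91.70 lb, T_B = 77.59 lb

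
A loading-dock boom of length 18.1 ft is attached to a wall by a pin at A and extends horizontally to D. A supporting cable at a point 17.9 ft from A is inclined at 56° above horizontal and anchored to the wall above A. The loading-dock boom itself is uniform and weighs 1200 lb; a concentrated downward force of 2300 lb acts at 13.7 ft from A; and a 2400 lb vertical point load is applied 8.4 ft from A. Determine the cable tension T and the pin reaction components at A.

T = 4214 lb, A_x = 2356 lb, A_y = 2407 lb

ΣM about A: T·sin56°·17.9 − 1200·9.05 − 2300·13.7 − 2400·8.4 = 0 → T = 62530/(17.9·0.829038) = 4213.67 ≈ 4214 lb.
ΣF_x = 0: A_x − T·cos56° = 0 → A_x = 4213.67 × 0.559193 = 2356 lb.
ΣF_y = 0: A_y + T·sin56° − 1200 − 2300 − 2400 = 0 → A_y = 5900 − 4213.67 × 0.829038 = 2407 lb.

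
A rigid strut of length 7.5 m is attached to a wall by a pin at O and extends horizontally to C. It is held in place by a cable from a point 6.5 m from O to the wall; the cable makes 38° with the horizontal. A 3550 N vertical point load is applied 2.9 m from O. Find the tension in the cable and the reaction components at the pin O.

ΣM about O: T·sin38°·6.5 − 3550·2.9 = 0 → T = 10295/(6.5·0.615661) = 2572.59 ≈ 2573 N.
ΣF_x = 0: O_x − T·cos38° = 0 → O_x = 2572.59 × 0.788011 = 2027 N.
ΣF_y = 0: O_y + T·sin38° − 3550 = 0 → O_y = 3550 − 2572.59 × 0.615661 = 1966 N.

T = 2573 N, O_x = 2027 N, O_y = 1966 N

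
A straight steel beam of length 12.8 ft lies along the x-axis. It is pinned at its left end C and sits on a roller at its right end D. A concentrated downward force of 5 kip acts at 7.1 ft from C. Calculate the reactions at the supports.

C_x = 0, C_y = 2.227 kip, D_y = 2.773 kip

ΣM about C: D_y·12.8 − 5·7.1 = 0 → D_y = 35.5/12.8 = 2.77344 ≈ 2.773 kip.
ΣF_y = 0: C_y + 2.77344 − 5 = 0 → C_y = 2.227 kip.
ΣF_x = 0: no horizontal applied forces, so C_x = 0.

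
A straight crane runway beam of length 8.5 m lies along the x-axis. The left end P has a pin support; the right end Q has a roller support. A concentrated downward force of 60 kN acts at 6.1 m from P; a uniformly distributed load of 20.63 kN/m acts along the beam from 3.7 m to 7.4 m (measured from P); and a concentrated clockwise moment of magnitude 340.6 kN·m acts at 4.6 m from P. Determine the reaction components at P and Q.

P_x = 0, P_y = 3.362 kN, Q_y = 133.0 kN

Resultant of the distributed load: 20.63 × 3.7 = 76.331 kN at 5.55 m from P.
Taking moments about P: Q_y·8.5 − 60·6.1 − (20.63·3.7)·5.55 − 340.6 = 0 → Q_y = 1130.23705/8.5 = 132.969 ≈ 133.0 kN.
ΣF_y = 0: P_y + 132.969 − 60 − 20.63·3.7 = 0 → P_y = 3.362 kN.
ΣF_x = 0: no horizontal applied forces, so P_x = 0.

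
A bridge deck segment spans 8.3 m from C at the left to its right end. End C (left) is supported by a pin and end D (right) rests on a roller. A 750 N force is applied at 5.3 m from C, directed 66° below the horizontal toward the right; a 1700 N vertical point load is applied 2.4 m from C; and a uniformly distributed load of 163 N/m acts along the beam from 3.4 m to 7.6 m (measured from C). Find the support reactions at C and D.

Resultant of the distributed load: 163 × 4.2 = 684.6 N at 5.5 m from C.
Moments about C: D_y·8.3 − 750·sin66°·5.3 − 1700·2.4 − (163·4.2)·5.5 = 0 → D_y = 11476.6/8.3 = 1382.72 ≈ 1383 N.
ΣF_y = 0: C_y + 1382.72 − 750·sin66° − 1700 − 163·4.2 = 0 → C_y = 1687 N.
ΣF_x = 0: C_x + 750·cos66° = 0 → C_x = -305.1 N.

C_x = -305.1 N, C_y = 1687 N, D_y = 1383 N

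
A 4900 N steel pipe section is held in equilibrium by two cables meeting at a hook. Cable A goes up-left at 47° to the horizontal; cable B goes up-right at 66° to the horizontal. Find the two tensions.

ΣF_x = 0: −T_A·cos47° + T_B·cos66° = 0 → T_B = 1.67676·T_A.
ΣF_y = 0: T_A·sin47° + T_B·sin66° = 4900.
Substitute: T_A·(0.731354 + 1.67676·0.913545) = 4900 → T_A = 2165.12 ≈ 2165 N.
Then T_B = 1.67676 × 2165.12 = 3630 N.

T_A = 2165 N, T_B = 3630 N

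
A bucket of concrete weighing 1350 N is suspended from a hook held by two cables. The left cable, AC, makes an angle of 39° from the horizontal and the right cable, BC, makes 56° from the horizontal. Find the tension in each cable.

ΣF_x = 0: −T_AC·cos39° + T_BC·cos56° = 0 → T_BC = 1.38976·T_AC.
ΣF_y = 0: T_AC·sin39° + T_BC·sin56° = 1350.
Substitute: T_AC·(0.62932 + 1.38976·0.829038) = 1350 → T_AC = 757.795 ≈ 757.8 N.
Then T_BC = 1.38976 × 757.795 = 1053 N.

T_AC = 757.8 N, T_BC = 1053 N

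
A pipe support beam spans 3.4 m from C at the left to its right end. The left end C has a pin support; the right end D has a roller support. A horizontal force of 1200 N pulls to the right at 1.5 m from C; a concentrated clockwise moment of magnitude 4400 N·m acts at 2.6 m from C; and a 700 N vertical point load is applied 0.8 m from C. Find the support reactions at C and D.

C_x = -1200 N, C_y = -758.8 N, D_y = 1459 N

Taking moments about C: D_y·3.4 − 4400 − 700·0.8 = 0 → D_y = 4960/3.4 = 1458.82 ≈ 1459 N.
ΣF_y = 0: C_y + 1458.82 − 700 = 0 → C_y = -758.8 N.
ΣF_x = 0: C_x + 1200 = 0 → C_x = -1200 N.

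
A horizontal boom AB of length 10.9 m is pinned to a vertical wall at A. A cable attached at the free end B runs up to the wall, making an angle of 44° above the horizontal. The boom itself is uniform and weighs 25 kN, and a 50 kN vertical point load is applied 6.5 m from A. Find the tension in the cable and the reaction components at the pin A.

ΣM about A: T·sin44°·10.9 − 25·5.45 − 50·6.5 = 0 → T = 461.25/(10.9·0.694658) = 60.917 ≈ 60.92 kN.
ΣF_x = 0: A_x − T·cos44° = 0 → A_x = 60.917 × 0.71934 = 43.82 kN.
ΣF_y = 0: A_y + T·sin44° − 25 − 50 = 0 → A_y = 75 − 60.917 × 0.694658 = 32.68 kN.

T = 60.92 kN, A_x = 43.82 kN, A_y = 32.68 kN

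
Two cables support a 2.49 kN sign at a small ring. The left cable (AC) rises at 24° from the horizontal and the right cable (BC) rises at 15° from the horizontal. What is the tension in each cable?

T_AC = 3.822 kN, T_BC = 3.615 kN

ΣF_x = 0: −T_AC·cos24° + T_BC·cos15° = 0 → T_BC = 0.945772·T_AC.
ΣF_y = 0: T_AC·sin24° + T_BC·sin15° = 2.49.
Substitute: T_AC·(0.406737 + 0.945772·0.258819) = 2.49 → T_AC = 3.82183 ≈ 3.822 kN.
Then T_BC = 0.945772 × 3.82183 = 3.615 kN.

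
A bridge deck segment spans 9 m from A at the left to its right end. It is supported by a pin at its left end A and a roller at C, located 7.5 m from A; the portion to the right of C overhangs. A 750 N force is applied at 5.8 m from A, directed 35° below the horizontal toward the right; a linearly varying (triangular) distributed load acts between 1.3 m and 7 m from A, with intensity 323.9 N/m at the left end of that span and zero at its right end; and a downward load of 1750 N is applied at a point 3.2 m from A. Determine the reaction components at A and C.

Resultant of the triangular load: ½ × 323.9 × 5.7 = 923.115 N, acting at 3.2 m from A (one-third of the span from the peak).
Moments about A: C_y·7.5 − 750·sin35°·5.8 − (½·323.9·5.7)·3.2 − 1750·3.2 = 0 → C_y = 11049/7.5 = 1473.2 ≈ 1473 N.
ΣF_y = 0: A_y + 1473.2 − 750·sin35° − ½·323.9·5.7 − 1750 = 0 → A_y = 1630 N.
ΣF_x = 0: A_x + 750·cos35° = 0 → A_x = -614.4 N.

A_x = -614.4 N, A_y = 1630 N, C_y = 1473 N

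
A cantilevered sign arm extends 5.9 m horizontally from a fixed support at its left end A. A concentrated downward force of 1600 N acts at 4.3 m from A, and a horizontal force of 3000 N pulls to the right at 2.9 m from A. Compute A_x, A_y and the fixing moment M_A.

A_x = -3000 N, A_y = 1600 N, M_A = 6880 N·m

ΣF_x = 0: A_x + 3000 = 0 → A_x = -3000 N.
ΣF_y = 0: A_y − 1600 = 0 → A_y = 1600 N.
ΣM about A: M_A − 1600·4.3 = 0 → M_A = 6880 N·m.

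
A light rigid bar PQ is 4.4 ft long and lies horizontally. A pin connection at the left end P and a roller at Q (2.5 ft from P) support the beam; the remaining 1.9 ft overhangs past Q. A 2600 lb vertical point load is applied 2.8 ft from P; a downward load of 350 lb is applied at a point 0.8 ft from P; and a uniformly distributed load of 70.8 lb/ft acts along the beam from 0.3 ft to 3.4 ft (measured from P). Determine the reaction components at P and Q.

P_x = 0, P_y = -16.94 lb, Q_y = 3186 lb

Resultant of the distributed load: 70.8 × 3.1 = 219.48 lb at 1.85 ft from P.
Taking moments about P: Q_y·2.5 − 2600·2.8 − 350·0.8 − (70.8·3.1)·1.85 = 0 → Q_y = 7966.038/2.5 = 3186.42 ≈ 3186 lb.
ΣF_y = 0: P_y + 3186.42 − 2600 − 350 − 70.8·3.1 = 0 → P_y = -16.94 lb.
ΣF_x = 0: no horizontal applied forces, so P_x = 0.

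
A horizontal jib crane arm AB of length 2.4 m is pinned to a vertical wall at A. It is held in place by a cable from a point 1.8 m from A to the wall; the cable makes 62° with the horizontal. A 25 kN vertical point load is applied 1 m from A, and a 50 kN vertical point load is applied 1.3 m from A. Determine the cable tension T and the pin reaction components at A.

T = 56.63 kN, A_x = 26.59 kN, A_y = 25.00 kN

ΣM about A: T·sin62°·1.8 − 25·1 − 50·1.3 = 0 → T = 90/(1.8·0.882948) = 56.6285 ≈ 56.63 kN.
ΣF_x = 0: A_x − T·cos62° = 0 → A_x = 56.6285 × 0.469472 = 26.59 kN.
ΣF_y = 0: A_y + T·sin62° − 25 − 50 = 0 → A_y = 75 − 56.6285 × 0.882948 = 25.00 kN.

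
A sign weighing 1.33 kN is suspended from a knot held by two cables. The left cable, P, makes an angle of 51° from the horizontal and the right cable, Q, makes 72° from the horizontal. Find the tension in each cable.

ΣF_x = 0: −T_P·cos51° + T_Q·cos72° = 0 → T_Q = 2.03652·T_P.
ΣF_y = 0: T_P·sin51° + T_Q·sin72° = 1.33.
Substitute: T_P·(0.777146 + 2.03652·0.951057) = 1.33 → T_P = 0.490053 ≈ 0.4901 kN.
Then T_Q = 2.03652 × 0.490053 = 0.9980 kN.

T_P = 0.4901 kN, T_Q = 0.9980 kN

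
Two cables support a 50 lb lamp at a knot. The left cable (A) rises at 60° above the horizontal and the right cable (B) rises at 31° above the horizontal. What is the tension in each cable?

T_A = 42.86 lb, T_B = 25.00 lb

ΣF_x = 0: −T_A·cos60° + T_B·cos31° = 0 → T_B = 0.583317·T_A.
ΣF_y = 0: T_A·sin60° + T_B·sin31° = 50.
Substitute: T_A·(0.866025 + 0.583317·0.515038) = 50 → T_A = 42.8649 ≈ 42.86 lb.
Then T_B = 0.583317 × 42.8649 = 25.00 lb.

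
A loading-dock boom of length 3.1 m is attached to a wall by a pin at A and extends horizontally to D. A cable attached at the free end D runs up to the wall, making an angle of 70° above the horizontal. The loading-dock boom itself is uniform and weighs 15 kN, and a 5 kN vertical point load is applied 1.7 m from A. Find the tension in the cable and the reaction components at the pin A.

T = 10.90 kN, A_x = 3.728 kN, A_y = 9.758 kN

ΣM about A: T·sin70°·3.1 − 15·1.55 − 5·1.7 = 0 → T = 31.75/(3.1·0.939693) = 10.8992 ≈ 10.90 kN.
ΣF_x = 0: A_x − T·cos70° = 0 → A_x = 10.8992 × 0.34202 = 3.728 kN.
ΣF_y = 0: A_y + T·sin70° − 15 − 5 = 0 → A_y = 20 − 10.8992 × 0.939693 = 9.758 kN.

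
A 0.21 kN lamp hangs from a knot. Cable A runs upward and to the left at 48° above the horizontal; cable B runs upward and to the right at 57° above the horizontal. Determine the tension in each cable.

T_A = 0.1184 kN, T_B = 0.1455 kN

ΣF_x = 0: −T_A·cos48° + T_B·cos57° = 0 → T_B = 1.22858·T_A.
ΣF_y = 0: T_A·sin48° + T_B·sin57° = 0.21.
Substitute: T_A·(0.743145 + 1.22858·0.838671) = 0.21 → T_A = 0.118409 ≈ 0.1184 kN.
Then T_B = 1.22858 × 0.118409 = 0.1455 kN.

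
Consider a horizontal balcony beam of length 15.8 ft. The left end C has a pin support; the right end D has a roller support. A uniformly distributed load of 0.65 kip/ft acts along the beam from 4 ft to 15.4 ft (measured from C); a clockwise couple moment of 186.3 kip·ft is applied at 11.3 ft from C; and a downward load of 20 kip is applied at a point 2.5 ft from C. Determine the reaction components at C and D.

Resultant of the distributed load: 0.65 × 11.4 = 7.41 kip at 9.7 ft from C.
Moments about C: D_y·15.8 − (0.65·11.4)·9.7 − 186.3 − 20·2.5 = 0 → D_y = 308.177/15.8 = 19.5049 ≈ 19.50 kip.
ΣF_y = 0: C_y + 19.5049 − 0.65·11.4 − 20 = 0 → C_y = 7.905 kip.
ΣF_x = 0: no horizontal applied forces, so C_x = 0.

C_x = 0, C_y = 7.905 kip, D_y = 19.50 kip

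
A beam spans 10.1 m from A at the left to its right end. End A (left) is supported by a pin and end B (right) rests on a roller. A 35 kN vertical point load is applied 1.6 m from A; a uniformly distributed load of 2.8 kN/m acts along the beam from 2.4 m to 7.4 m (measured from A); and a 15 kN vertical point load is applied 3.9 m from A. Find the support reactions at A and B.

Resultant of the distributed load: 2.8 × 5 = 14 kN at 4.9 m from A.
Taking moments about A: B_y·10.1 − 35·1.6 − (2.8·5)·4.9 − 15·3.9 = 0 → B_y = 183.1/10.1 = 18.1287 ≈ 18.13 kN.
ΣF_y = 0: A_y + 18.1287 − 35 − 2.8·5 − 15 = 0 → A_y = 45.87 kN.
ΣF_x = 0: no horizontal applied forces, so A_x = 0.

A_x = 0, A_y = 45.87 kN, B_y = 18.13 kN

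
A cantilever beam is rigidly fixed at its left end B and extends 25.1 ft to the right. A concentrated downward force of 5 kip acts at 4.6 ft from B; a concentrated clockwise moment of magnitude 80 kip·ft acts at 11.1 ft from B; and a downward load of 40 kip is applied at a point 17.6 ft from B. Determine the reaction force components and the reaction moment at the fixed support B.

B_x = 0, B_y = 45.00 kip, M_B = 807.0 kip·ft

ΣF_x = 0: B_x = 0.
ΣF_y = 0: B_y − 5 − 40 = 0 → B_y = 45.00 kip.
ΣM about B: M_B − 5·4.6 − 80 − 40·17.6 = 0 → M_B = 807.0 kip·ft.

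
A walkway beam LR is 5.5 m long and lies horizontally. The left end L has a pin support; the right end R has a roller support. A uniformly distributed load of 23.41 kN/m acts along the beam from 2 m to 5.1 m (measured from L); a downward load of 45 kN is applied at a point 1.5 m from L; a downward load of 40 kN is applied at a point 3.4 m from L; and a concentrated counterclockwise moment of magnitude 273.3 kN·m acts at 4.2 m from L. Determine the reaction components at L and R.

Resultant of the distributed load: 23.41 × 3.1 = 72.571 kN at 3.55 m from L.
ΣM about L: R_y·5.5 − (23.41·3.1)·3.55 − 45·1.5 − 40·3.4 + 273.3 = 0 → R_y = 187.82705/5.5 = 34.1504 ≈ 34.15 kN.
ΣF_y = 0: L_y + 34.1504 − 23.41·3.1 − 45 − 40 = 0 → L_y = 123.4 kN.
ΣF_x = 0: no horizontal applied forces, so L_x = 0.

L_x = 0, L_y = 123.4 kN, R_y = 34.15 kN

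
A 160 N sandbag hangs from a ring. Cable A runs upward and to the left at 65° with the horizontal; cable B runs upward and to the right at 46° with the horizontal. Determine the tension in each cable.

T_A = 119.1 N, T_B = 72.43 N

ΣF_x = 0: −T_A·cos65° + T_B·cos46° = 0 → T_B = 0.608383·T_A.
ΣF_y = 0: T_A·sin65° + T_B·sin46° = 160.
Substitute: T_A·(0.906308 + 0.608383·0.71934) = 160 → T_A = 119.053 ≈ 119.1 N.
Then T_B = 0.608383 × 119.053 = 72.43 N.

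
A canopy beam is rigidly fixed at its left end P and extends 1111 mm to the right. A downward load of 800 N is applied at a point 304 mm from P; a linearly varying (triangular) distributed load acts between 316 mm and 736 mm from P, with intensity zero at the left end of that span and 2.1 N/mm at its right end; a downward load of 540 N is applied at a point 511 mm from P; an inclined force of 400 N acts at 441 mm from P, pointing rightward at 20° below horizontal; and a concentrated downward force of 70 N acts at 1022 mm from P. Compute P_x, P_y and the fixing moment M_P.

Resultant of the triangular load: ½ × 2.1 × 420 = 441 N, acting at 596 mm from P (one-third of the span from the peak).
ΣF_x = 0: P_x + 400·cos20° = 0 → P_x = -375.9 N.
ΣF_y = 0: P_y − 800 − ½·2.1·420 − 540 − 400·sin20° − 70 = 0 → P_y = 1988 N.
ΣM about P: M_P − 800·304 − (½·2.1·420)·596 − 540·511 − 400·sin20°·441 − 70·1022 = 0 → M_P = 913800 N·mm.

P_x = -375.9 N, P_y = 1988 N, M_P = 913800 N·mm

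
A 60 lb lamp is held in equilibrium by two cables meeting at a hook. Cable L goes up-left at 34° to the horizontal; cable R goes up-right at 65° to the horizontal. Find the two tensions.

ΣF_x = 0: −T_L·cos34° + T_R·cos65° = 0 → T_R = 1.96167·T_L.
ΣF_y = 0: T_L·sin34° + T_R·sin65° = 60.
Substitute: T_L·(0.559193 + 1.96167·0.906308) = 60 → T_L = 25.6732 ≈ 25.67 lb.
Then T_R = 1.96167 × 25.6732 = 50.36 lb.

T_L = 25.67 lb, T_R = 50.36 lb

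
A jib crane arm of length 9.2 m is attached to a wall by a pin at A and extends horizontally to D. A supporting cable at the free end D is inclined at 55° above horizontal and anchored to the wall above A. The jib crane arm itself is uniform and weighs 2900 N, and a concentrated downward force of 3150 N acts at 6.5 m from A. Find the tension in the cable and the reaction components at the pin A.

ΣM about A: T·sin55°·9.2 − 2900·4.6 − 3150·6.5 = 0 → T = 33815/(9.2·0.819152) = 4487.01 ≈ 4487 N.
ΣF_x = 0: A_x − T·cos55° = 0 → A_x = 4487.01 × 0.573576 = 2574 N.
ΣF_y = 0: A_y + T·sin55° − 2900 − 3150 = 0 → A_y = 6050 − 4487.01 × 0.819152 = 2374 N.

T = 4487 N, A_x = 2574 N, A_y = 2374 N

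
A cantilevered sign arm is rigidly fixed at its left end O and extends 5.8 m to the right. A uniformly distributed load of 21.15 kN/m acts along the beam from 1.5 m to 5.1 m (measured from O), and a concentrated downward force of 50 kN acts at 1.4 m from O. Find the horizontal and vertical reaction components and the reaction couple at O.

O_x = 0, O_y = 126.1 kN, M_O = 321.3 kN·m

Resultant of the distributed load: 21.15 × 3.6 = 76.14 kN at 3.3 m from O.
ΣF_x = 0: O_x = 0.
ΣF_y = 0: O_y − 21.15·3.6 − 50 = 0 → O_y = 126.1 kN.
ΣM about O: M_O − (21.15·3.6)·3.3 − 50·1.4 = 0 → M_O = 321.3 kN·m.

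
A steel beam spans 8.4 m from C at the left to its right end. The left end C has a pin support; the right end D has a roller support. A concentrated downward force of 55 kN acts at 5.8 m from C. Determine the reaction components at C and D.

C_x = 0, C_y = 17.02 kN, D_y = 37.98 kN

Moments about C: D_y·8.4 − 55·5.8 = 0 → D_y = 319/8.4 = 37.9762 ≈ 37.98 kN.
ΣF_y = 0: C_y + 37.9762 − 55 = 0 → C_y = 17.02 kN.
ΣF_x = 0: no horizontal applied forces, so C_x = 0.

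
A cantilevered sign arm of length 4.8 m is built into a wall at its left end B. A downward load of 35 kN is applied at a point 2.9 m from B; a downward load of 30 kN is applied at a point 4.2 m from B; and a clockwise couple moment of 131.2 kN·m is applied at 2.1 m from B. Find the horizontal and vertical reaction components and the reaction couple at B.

ΣF_x = 0: B_x = 0.
ΣF_y = 0: B_y − 35 − 30 = 0 → B_y = 65.00 kN.
ΣM about B: M_B − 35·2.9 − 30·4.2 − 131.2 = 0 → M_B = 358.7 kN·m.

B_x = 0, B_y = 65.00 kN, M_B = 358.7 kN·m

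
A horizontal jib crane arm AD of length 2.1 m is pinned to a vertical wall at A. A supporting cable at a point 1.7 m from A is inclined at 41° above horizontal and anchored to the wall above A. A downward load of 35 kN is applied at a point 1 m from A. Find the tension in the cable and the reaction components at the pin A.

T = 31.38 kN, A_x = 23.68 kN, A_y = 14.41 kN

ΣM about A: T·sin41°·1.7 − 35·1 = 0 → T = 35/(1.7·0.656059) = 31.3817 ≈ 31.38 kN.
ΣF_x = 0: A_x − T·cos41° = 0 → A_x = 31.3817 × 0.75471 = 23.68 kN.
ΣF_y = 0: A_y + T·sin41° − 35 = 0 → A_y = 35 − 31.3817 × 0.656059 = 14.41 kN.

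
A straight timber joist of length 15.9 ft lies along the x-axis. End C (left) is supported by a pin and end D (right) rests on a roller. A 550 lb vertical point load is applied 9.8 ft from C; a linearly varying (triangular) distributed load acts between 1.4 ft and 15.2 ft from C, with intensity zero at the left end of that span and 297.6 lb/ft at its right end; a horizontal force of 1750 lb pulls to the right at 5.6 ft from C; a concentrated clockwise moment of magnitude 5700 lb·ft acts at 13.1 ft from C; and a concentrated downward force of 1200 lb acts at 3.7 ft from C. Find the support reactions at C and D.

Resultant of the triangular load: ½ × 297.6 × 13.8 = 2053.44 lb, acting at 10.6 ft from C (one-third of the span from the peak).
ΣM about C: D_y·15.9 − 550·9.8 − (½·297.6·13.8)·10.6 − 5700 − 1200·3.7 = 0 → D_y = 37296.464/15.9 = 2345.69 ≈ 2346 lb.
ΣF_y = 0: C_y + 2345.69 − 550 − ½·297.6·13.8 − 1200 = 0 → C_y = 1458 lb.
ΣF_x = 0: C_x + 1750 = 0 → C_x = -1750 lb.

C_x = -1750 lb, C_y = 1458 lb, D_y = 2346 lb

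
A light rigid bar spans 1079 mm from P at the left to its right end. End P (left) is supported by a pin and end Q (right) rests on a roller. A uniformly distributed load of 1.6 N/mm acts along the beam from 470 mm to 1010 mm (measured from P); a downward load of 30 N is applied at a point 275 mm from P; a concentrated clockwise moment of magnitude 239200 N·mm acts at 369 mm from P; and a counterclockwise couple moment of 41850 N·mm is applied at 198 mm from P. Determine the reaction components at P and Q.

Resultant of the distributed load: 1.6 × 540 = 864 N at 740 mm from P.
Taking moments about P: Q_y·1079 − (1.6·540)·740 − 30·275 − 239200 + 41850 = 0 → Q_y = 844960/1079 = 783.095 ≈ 783.1 N.
ΣF_y = 0: P_y + 783.095 − 1.6·540 − 30 = 0 → P_y = 110.9 N.
ΣF_x = 0: no horizontal applied forces, so P_x = 0.

P_x = 0, P_y = 110.9 N, Q_y = 783.1 N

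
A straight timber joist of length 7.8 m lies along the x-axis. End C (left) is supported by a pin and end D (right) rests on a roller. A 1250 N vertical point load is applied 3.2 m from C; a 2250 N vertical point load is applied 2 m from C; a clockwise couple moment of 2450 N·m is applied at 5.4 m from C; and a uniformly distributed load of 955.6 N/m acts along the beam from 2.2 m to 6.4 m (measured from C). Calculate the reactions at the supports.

Resultant of the distributed load: 955.6 × 4.2 = 4013.52 N at 4.3 m from C.
ΣM about C: D_y·7.8 − 1250·3.2 − 2250·2 − 2450 − (955.6·4.2)·4.3 = 0 → D_y = 28208.136/7.8 = 3616.43 ≈ 3616 N.
ΣF_y = 0: C_y + 3616.43 − 1250 − 2250 − 955.6·4.2 = 0 → C_y = 3897 N.
ΣF_x = 0: no horizontal applied forces, so C_x = 0.

C_x = 0, C_y = 3897 N, D_y = 3616 N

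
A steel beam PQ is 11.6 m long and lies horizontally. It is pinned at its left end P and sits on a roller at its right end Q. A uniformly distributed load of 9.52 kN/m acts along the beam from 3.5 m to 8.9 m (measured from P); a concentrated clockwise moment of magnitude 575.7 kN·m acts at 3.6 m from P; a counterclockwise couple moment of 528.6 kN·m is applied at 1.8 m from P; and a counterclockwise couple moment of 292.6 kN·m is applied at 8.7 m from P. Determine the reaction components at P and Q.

Resultant of the distributed load: 9.52 × 5.4 = 51.408 kN at 6.2 m from P.
Moments about P: Q_y·11.6 − (9.52·5.4)·6.2 − 575.7 + 528.6 + 292.6 = 0 → Q_y = 73.2296/11.6 = 6.3129 ≈ 6.313 kN.
ΣF_y = 0: P_y + 6.3129 − 9.52·5.4 = 0 → P_y = 45.10 kN.
ΣF_x = 0: no horizontal applied forces, so P_x = 0.

P_x = 0, P_y = 45.10 kN, Q_y = 6.313 kN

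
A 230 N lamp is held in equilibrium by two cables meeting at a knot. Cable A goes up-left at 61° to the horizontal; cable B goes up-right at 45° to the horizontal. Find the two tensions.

T_A = 169.2 N, T_B = 116.0 N

ΣF_x = 0: −T_A·cos61° + T_B·cos45° = 0 → T_B = 0.685624·T_A.
ΣF_y = 0: T_A·sin61° + T_B·sin45° = 230.
Substitute: T_A·(0.87462 + 0.685624·0.707107) = 230 → T_A = 169.189 ≈ 169.2 N.
Then T_B = 0.685624 × 169.189 = 116.0 N.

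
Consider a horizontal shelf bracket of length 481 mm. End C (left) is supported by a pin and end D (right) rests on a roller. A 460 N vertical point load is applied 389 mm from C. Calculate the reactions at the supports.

Moments about C: D_y·481 − 460·389 = 0 → D_y = 178940/481 = 372.017 ≈ 372.0 N.
ΣF_y = 0: C_y + 372.017 − 460 = 0 → C_y = 87.98 N.
ΣF_x = 0: no horizontal applied forces, so C_x = 0.

C_x = 0, C_y = 87.98 N, D_y = 372.0 N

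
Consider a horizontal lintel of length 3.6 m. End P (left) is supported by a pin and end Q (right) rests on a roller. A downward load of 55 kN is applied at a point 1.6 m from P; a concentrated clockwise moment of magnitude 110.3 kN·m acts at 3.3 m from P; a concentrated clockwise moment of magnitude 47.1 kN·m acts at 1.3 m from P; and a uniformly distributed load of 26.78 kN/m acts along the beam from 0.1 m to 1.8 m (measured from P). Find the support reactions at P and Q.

Resultant of the distributed load: 26.78 × 1.7 = 45.526 kN at 0.95 m from P.
Moments about P: Q_y·3.6 − 55·1.6 − 110.3 − 47.1 − (26.78·1.7)·0.95 = 0 → Q_y = 288.6497/3.6 = 80.1805 ≈ 80.18 kN.
ΣF_y = 0: P_y + 80.1805 − 55 − 26.78·1.7 = 0 → P_y = 20.35 kN.
ΣF_x = 0: no horizontal applied forces, so P_x = 0.

P_x = 0, P_y = 20.35 kN, Q_y = 80.18 kN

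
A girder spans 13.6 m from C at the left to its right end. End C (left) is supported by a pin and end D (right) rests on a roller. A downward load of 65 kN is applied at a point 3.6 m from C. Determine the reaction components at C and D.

Moments about C: D_y·13.6 − 65·3.6 = 0 → D_y = 234/13.6 = 17.2059 ≈ 17.21 kN.
ΣF_y = 0: C_y + 17.2059 − 65 = 0 → C_y = 47.79 kN.
ΣF_x = 0: no horizontal applied forces, so C_x = 0.

C_x = 0, C_y = 47.79 kN, D_y = 17.21 kN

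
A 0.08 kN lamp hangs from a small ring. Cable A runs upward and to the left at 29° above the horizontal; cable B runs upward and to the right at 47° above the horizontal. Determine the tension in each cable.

T_A = 0.05623 kN, T_B = 0.07211 kN

ΣF_x = 0: −T_A·cos29° + T_B·cos47° = 0 → T_B = 1.28244·T_A.
ΣF_y = 0: T_A·sin29° + T_B·sin47° = 0.08.
Substitute: T_A·(0.48481 + 1.28244·0.731354) = 0.08 → T_A = 0.05623 kN.
Then T_B = 1.28244 × 0.05623 = 0.07211 kN.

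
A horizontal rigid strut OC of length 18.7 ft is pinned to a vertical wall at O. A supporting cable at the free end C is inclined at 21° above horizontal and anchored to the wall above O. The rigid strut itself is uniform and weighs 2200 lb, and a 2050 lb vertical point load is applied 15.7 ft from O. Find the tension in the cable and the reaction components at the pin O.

T = 7872 lb, O_x = 7349 lb, O_y = 1429 lb

ΣM about O: T·sin21°·18.7 − 2200·9.35 − 2050·15.7 = 0 → T = 52755/(18.7·0.358368) = 7872.14 ≈ 7872 lb.
ΣF_x = 0: O_x − T·cos21° = 0 → O_x = 7872.14 × 0.93358 = 7349 lb.
ΣF_y = 0: O_y + T·sin21° − 2200 − 2050 = 0 → O_y = 4250 − 7872.14 × 0.358368 = 1429 lb.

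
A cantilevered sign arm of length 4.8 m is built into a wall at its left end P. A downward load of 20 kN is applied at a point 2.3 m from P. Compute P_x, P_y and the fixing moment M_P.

P_x = 0, P_y = 20.00 kN, M_P = 46.00 kN·m

ΣF_x = 0: P_x = 0.
ΣF_y = 0: P_y − 20 = 0 → P_y = 20.00 kN.
ΣM about P: M_P − 20·2.3 = 0 → M_P = 46.00 kN·m.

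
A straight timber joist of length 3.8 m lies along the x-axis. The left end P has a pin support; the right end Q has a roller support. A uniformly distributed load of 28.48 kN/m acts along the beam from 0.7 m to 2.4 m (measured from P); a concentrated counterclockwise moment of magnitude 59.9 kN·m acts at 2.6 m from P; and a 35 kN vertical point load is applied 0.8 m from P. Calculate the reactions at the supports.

Resultant of the distributed load: 28.48 × 1.7 = 48.416 kN at 1.55 m from P.
Moments about P: Q_y·3.8 − (28.48·1.7)·1.55 + 59.9 − 35·0.8 = 0 → Q_y = 43.1448/3.8 = 11.3539 ≈ 11.35 kN.
ΣF_y = 0: P_y + 11.3539 − 28.48·1.7 − 35 = 0 → P_y = 72.06 kN.
ΣF_x = 0: no horizontal applied forces, so P_x = 0.

P_x = 0, P_y = 72.06 kN, Q_y = 11.35 kN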